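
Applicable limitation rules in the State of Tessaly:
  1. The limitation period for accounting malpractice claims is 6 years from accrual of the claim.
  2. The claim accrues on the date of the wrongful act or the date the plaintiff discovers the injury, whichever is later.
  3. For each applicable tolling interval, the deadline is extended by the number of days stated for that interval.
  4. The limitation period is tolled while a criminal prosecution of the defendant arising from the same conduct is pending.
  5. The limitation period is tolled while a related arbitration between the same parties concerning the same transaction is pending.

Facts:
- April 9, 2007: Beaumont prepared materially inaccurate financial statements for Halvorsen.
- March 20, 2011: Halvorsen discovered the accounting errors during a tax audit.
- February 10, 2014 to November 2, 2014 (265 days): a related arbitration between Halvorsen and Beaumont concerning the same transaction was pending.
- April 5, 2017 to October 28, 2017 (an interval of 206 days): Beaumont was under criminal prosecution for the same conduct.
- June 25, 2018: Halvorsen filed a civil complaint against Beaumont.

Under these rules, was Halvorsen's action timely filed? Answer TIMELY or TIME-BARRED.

The claim accrued on March 20, 2011 — the later of the April 9, 2007 act and the March 20, 2011 discovery.
The untolled deadline — 6 years after March 20, 2011 — is March 20, 2017.
The pending related arbitration from February 10, 2014 to November 2, 2014 tolled the period for 265 days, extending the deadline to December 10, 2017.
The period was tolled for 206 days by the pending criminal prosecution (April 5, 2017 to October 28, 2017), pushing the deadline to July 4, 2018.
Halvorsen filed on June 25, 2018, before the July 4, 2018 deadline, so the action is timely.

TIMELY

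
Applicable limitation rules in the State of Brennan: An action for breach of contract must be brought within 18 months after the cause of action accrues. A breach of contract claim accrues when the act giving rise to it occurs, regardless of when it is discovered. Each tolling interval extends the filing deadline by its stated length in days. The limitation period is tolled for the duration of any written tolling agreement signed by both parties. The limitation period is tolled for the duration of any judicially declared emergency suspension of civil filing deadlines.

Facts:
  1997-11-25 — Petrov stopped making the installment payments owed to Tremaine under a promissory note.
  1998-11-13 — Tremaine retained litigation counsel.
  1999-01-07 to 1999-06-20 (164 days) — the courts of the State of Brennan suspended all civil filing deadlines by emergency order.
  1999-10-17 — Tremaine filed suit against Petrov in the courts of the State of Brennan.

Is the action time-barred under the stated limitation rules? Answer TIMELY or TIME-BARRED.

TIMELY

The claim accrued on 1997-11-25, when the wrongful act occurred.
Adding the 18 months base period to 1997-11-25 gives a deadline of 1999-05-25, before any tolling.
The period was tolled for 164 days by the emergency suspension of filing deadlines (1999-01-07 to 1999-06-20), pushing the deadline to 1999-11-05.
Nothing else in the chronology tolls or restarts the period.
Filing on 1999-10-17 beat the 1999-11-05 deadline — the action is timely.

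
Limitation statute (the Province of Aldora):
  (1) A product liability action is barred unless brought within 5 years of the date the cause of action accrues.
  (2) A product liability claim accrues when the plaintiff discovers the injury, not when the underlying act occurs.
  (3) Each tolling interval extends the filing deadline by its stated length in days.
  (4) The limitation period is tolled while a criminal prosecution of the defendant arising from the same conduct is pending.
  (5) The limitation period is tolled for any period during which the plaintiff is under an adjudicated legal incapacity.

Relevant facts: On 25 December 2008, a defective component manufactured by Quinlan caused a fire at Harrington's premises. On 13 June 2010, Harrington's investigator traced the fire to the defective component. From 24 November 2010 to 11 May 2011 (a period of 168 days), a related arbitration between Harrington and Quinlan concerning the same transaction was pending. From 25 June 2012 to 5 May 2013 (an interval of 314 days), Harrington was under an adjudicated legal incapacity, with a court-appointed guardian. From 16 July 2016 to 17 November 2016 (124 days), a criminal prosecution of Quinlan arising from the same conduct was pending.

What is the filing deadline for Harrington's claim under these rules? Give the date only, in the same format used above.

The claim did not accrue until Harrington discovered the injury on 13 June 2010; the 25 December 2008 act date does not start the clock under the stated rule.
Adding the 5 years base period to 13 June 2010 gives a deadline of 13 June 2015, before any tolling.
Because the plaintiff's legal incapacity ran from 25 June 2012 to 5 May 2013, the deadline is extended by 314 days to 22 April 2016.
By the time the pending criminal prosecution began on 16 July 2016, the limitation period had already expired on 22 April 2016; that interval cannot revive it.
The pending related arbitration from 24 November 2010 to 11 May 2011 does not toll the period, because no stated rule makes a pending arbitration a tolling event.

22 April 2016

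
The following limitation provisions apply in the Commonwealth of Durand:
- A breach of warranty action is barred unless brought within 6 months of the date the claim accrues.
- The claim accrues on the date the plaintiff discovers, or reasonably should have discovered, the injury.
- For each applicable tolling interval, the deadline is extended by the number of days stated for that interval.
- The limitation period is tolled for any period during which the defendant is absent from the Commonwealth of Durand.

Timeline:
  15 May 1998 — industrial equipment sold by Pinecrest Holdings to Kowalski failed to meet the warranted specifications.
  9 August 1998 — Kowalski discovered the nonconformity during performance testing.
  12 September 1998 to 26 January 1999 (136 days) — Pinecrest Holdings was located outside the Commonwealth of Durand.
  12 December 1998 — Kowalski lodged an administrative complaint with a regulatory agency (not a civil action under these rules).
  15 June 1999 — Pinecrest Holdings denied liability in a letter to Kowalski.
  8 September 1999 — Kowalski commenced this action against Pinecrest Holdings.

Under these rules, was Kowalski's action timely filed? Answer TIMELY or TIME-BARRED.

TIME-BARRED

The claim did not accrue until Kowalski discovered the injury on 9 August 1998; the 15 May 1998 act date does not start the clock under the stated rule.
The untolled deadline — 6 months after 9 August 1998 — is 9 February 1999.
The period was tolled for 136 days by the defendant's absence from the jurisdiction (12 September 1998 to 26 January 1999), pushing the deadline to 25 June 1999.
None of the other events listed affects the running of the period under the stated rules.
Filing on 8 September 1999 missed the 25 June 1999 deadline — the action is time-barred.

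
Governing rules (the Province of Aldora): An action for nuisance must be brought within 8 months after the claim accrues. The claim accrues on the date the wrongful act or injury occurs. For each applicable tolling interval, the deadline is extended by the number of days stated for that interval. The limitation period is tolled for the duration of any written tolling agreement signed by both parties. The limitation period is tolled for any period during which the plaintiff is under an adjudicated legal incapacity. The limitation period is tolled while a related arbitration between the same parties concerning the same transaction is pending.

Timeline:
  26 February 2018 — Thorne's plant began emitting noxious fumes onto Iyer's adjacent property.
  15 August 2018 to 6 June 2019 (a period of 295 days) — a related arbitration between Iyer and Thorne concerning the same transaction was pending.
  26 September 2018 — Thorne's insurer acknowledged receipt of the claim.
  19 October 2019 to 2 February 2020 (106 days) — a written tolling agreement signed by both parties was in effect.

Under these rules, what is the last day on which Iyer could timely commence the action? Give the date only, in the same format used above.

The claim accrued on 26 February 2018, the date of the act.
Adding the 8 months base period to 26 February 2018 gives a deadline of 26 October 2018, before any tolling.
Because the pending related arbitration ran from 15 August 2018 to 6 June 2019, the deadline is extended by 295 days to 17 August 2019.
By the time the written tolling agreement began on 19 October 2019, the limitation period had already expired on 17 August 2019; that interval cannot revive it.
None of the other events listed affects the running of the period under the stated rules.

17 August 2019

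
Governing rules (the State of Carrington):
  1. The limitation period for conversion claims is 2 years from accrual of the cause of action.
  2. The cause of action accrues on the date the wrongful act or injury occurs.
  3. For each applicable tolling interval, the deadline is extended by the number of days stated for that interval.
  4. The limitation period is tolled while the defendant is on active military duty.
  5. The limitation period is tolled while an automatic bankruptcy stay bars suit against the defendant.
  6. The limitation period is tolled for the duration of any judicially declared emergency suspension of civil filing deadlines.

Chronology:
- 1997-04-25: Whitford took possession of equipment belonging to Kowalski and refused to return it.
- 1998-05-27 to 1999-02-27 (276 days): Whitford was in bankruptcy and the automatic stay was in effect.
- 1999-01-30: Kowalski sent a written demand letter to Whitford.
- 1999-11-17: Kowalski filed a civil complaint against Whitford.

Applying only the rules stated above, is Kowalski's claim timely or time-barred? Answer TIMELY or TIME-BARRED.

TIMELY

The cause of action accrued on 1997-04-25, the date of the act.
2 years from 1997-04-25 is 1999-04-25.
The automatic bankruptcy stay from 1998-05-27 to 1999-02-27 tolled the period for 276 days, extending the deadline to 2000-01-26.
Nothing else in the chronology tolls or restarts the period.
Kowalski filed on 1999-11-17, before the 2000-01-26 deadline, so the action is timely.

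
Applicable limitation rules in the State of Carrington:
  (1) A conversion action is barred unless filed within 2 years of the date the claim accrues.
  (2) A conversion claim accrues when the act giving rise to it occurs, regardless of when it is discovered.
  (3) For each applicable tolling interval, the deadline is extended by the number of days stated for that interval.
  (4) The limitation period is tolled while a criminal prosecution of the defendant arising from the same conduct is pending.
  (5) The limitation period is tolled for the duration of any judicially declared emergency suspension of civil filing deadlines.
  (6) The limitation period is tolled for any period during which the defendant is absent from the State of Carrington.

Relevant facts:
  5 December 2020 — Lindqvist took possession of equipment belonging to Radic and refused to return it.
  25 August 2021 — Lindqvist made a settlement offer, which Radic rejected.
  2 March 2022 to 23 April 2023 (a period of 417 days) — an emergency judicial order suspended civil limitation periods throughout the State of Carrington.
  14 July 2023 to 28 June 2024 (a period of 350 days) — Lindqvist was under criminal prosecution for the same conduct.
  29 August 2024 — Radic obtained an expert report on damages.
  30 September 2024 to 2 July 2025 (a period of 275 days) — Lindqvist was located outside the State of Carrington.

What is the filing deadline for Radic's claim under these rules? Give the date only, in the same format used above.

12 October 2025

The claim accrued on 5 December 2020, the date of the act.
Adding the 2 years base period to 5 December 2020 gives a deadline of 5 December 2022, before any tolling.
The emergency suspension of filing deadlines from 2 March 2022 to 23 April 2023 tolled the period for 417 days, extending the deadline to 26 January 2024.
The pending criminal prosecution from 14 July 2023 to 28 June 2024 tolled the period for 350 days, extending the deadline to 10 January 2025.
Because the defendant's absence from the jurisdiction ran from 30 September 2024 to 2 July 2025, the deadline is extended by 275 days to 12 October 2025.
Nothing else in the chronology tolls or restarts the period.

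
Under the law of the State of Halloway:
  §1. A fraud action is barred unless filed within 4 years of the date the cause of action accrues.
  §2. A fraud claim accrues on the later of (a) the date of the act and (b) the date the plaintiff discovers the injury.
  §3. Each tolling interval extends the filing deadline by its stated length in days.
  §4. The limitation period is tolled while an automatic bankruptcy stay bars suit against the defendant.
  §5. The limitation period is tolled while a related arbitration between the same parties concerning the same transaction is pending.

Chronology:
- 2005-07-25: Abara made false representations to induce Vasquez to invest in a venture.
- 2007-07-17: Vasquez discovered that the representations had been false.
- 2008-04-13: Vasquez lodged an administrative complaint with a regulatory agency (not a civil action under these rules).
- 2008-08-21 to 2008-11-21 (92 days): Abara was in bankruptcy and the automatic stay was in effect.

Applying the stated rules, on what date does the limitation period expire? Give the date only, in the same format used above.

2011-10-17

The claim accrued on 2007-07-17 — the later of the 2005-07-25 act and the 2007-07-17 discovery.
4 years from 2007-07-17 is 2011-07-17.
The period was tolled for 92 days by the automatic bankruptcy stay (2008-08-21 to 2008-11-21), pushing the deadline to 2011-10-17.
Nothing else in the chronology tolls or restarts the period.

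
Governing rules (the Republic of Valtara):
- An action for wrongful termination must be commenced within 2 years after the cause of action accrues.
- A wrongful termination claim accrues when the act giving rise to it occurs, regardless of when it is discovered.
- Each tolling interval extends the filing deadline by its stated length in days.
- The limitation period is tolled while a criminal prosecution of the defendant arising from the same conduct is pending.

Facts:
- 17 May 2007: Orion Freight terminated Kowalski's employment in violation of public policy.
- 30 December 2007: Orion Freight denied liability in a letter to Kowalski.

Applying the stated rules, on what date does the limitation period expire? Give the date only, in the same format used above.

The claim accrued on 17 May 2007, when the wrongful act occurred.
2 years from 17 May 2007 is 17 May 2009.
Nothing else in the chronology tolls or restarts the period.

17 May 2009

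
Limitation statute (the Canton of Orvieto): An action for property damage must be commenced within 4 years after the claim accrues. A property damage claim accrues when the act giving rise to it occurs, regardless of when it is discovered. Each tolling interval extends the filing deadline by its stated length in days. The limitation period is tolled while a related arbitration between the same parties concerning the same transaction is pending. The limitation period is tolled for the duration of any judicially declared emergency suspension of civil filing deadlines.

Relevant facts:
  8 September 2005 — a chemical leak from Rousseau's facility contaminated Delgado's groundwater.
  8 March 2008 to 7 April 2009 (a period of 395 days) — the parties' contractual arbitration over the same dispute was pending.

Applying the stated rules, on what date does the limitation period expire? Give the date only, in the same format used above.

The limitation period began to run on 8 September 2005.
4 years from 8 September 2005 is 8 September 2009.
The pending related arbitration from 8 March 2008 to 7 April 2009 tolled the period for 395 days, extending the deadline to 8 October 2010.

8 October 2010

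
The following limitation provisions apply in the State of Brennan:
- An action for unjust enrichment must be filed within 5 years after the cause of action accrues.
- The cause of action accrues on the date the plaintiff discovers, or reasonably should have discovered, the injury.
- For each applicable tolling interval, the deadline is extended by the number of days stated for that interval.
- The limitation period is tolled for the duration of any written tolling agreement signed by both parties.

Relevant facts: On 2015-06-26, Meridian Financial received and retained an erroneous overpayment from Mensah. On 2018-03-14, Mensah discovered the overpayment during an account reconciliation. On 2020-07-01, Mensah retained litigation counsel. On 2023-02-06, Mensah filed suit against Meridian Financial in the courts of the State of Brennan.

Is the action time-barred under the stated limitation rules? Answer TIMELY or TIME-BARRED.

TIMELY

Accrual is tied to discovery, so the period began on 2018-03-14 rather than on 2015-06-26 when the act occurred.
The untolled deadline — 5 years after 2018-03-14 — is 2023-03-14.
Nothing else in the chronology tolls or restarts the period.
Filing on 2023-02-06 beat the 2023-03-14 deadline — the action is timely.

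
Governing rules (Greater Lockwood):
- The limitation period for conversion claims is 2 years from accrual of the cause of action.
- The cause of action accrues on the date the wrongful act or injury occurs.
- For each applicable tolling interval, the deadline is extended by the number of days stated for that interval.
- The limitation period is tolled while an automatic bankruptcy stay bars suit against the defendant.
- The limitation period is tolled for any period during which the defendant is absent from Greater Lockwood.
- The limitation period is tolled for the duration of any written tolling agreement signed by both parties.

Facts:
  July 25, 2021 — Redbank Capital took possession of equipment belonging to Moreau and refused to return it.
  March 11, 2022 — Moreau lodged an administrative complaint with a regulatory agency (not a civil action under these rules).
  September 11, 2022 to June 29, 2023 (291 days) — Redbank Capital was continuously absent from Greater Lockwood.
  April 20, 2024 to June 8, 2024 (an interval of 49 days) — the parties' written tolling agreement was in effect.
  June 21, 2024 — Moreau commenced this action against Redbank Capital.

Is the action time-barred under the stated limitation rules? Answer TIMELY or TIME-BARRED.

The claim accrued on July 25, 2021, when the wrongful act occurred.
The untolled deadline — 2 years after July 25, 2021 — is July 25, 2023.
The period was tolled for 291 days by the defendant's absence from the jurisdiction (September 11, 2022 to June 29, 2023), pushing the deadline to May 11, 2024.
The written tolling agreement from April 20, 2024 to June 8, 2024 tolled the period for 49 days, extending the deadline to June 29, 2024.
None of the other events listed affects the running of the period under the stated rules.
Moreau filed on June 21, 2024, before the June 29, 2024 deadline, so the action is timely.

TIMELY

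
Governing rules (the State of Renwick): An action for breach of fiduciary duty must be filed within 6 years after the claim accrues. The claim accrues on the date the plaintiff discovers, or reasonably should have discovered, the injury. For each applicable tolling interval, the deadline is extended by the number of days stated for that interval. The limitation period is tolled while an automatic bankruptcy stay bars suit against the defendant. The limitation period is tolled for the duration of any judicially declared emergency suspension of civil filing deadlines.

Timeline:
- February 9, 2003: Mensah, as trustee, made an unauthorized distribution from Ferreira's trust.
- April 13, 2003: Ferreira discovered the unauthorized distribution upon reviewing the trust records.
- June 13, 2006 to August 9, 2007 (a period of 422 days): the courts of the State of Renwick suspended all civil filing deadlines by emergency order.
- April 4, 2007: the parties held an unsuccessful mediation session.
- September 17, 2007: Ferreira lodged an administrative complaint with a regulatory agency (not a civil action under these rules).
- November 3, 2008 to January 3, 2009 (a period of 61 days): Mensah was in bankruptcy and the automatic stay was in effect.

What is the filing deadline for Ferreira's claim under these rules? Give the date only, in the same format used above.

Under the discovery rule, the claim accrued on April 13, 2003, when Ferreira discovered the injury — not on the February 9, 2003 date of the underlying act.
The untolled deadline — 6 years after April 13, 2003 — is April 13, 2009.
Because the emergency suspension of filing deadlines ran from June 13, 2006 to August 9, 2007, the deadline is extended by 422 days to June 9, 2010.
The automatic bankruptcy stay from November 3, 2008 to January 3, 2009 tolled the period for 61 days, extending the deadline to August 9, 2010.
None of the other events listed affects the running of the period under the stated rules.

August 9, 2010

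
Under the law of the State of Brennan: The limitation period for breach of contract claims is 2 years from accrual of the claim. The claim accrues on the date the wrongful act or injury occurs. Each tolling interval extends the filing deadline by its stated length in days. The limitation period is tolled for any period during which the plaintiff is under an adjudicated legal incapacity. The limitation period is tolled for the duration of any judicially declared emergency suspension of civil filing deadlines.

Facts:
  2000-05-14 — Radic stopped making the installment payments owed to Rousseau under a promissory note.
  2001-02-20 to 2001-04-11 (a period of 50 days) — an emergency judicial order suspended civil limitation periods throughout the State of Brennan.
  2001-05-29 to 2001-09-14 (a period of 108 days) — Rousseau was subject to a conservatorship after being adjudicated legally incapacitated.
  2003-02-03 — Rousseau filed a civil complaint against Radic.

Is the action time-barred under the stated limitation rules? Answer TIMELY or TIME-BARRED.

TIME-BARRED

The limitation period began to run on 2000-05-14.
2 years from 2000-05-14 is 2002-05-14.
The period was tolled for 50 days by the emergency suspension of filing deadlines (2001-02-20 to 2001-04-11), pushing the deadline to 2002-07-03.
The plaintiff's legal incapacity from 2001-05-29 to 2001-09-14 tolled the period for 108 days, extending the deadline to 2002-10-19.
Filing on 2003-02-03 missed the 2002-10-19 deadline — the action is time-barred.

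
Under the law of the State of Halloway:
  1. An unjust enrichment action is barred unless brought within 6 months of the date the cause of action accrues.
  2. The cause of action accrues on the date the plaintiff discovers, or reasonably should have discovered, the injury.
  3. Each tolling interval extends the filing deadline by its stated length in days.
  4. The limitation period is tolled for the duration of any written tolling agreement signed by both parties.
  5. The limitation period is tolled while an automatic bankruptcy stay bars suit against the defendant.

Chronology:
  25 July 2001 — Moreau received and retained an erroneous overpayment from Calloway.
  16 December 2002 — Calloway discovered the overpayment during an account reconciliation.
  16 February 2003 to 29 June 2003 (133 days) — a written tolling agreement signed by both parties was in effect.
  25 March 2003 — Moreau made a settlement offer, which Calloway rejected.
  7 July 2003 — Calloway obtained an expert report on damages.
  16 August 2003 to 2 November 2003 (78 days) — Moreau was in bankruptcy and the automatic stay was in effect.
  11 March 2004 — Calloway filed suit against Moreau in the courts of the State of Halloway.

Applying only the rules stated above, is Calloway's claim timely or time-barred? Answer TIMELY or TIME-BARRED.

TIME-BARRED

Under the discovery rule, the claim accrued on 16 December 2002, when Calloway discovered the injury — not on the 25 July 2001 date of the underlying act.
Adding the 6 months base period to 16 December 2002 gives a deadline of 16 June 2003, before any tolling.
Because the written tolling agreement ran from 16 February 2003 to 29 June 2003, the deadline is extended by 133 days to 27 October 2003.
The period was tolled for 78 days by the automatic bankruptcy stay (16 August 2003 to 2 November 2003), pushing the deadline to 13 January 2004.
Nothing else in the chronology tolls or restarts the period.
The 11 March 2004 filing falls after the 13 January 2004 deadline; the claim is time-barred.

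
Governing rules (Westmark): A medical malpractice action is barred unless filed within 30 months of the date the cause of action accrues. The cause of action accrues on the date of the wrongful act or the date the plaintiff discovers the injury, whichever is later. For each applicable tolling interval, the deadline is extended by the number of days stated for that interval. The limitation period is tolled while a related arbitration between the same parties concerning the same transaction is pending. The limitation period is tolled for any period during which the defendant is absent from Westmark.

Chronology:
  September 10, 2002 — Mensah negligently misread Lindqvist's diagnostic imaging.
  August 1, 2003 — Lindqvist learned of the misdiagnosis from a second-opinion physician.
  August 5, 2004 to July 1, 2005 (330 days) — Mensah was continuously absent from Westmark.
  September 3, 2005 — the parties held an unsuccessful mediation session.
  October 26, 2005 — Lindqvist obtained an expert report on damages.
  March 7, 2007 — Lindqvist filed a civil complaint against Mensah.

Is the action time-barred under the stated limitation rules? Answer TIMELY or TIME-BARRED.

TIME-BARRED

Taking the later of the act (September 10, 2002) and discovery (August 1, 2003), the claim accrued on August 1, 2003.
Adding the 30 months base period to August 1, 2003 gives a deadline of February 1, 2006, before any tolling.
The defendant's absence from the jurisdiction from August 5, 2004 to July 1, 2005 tolled the period for 330 days, extending the deadline to December 28, 2006.
Nothing else in the chronology tolls or restarts the period.
Filing on March 7, 2007 missed the December 28, 2006 deadline — the action is time-barred.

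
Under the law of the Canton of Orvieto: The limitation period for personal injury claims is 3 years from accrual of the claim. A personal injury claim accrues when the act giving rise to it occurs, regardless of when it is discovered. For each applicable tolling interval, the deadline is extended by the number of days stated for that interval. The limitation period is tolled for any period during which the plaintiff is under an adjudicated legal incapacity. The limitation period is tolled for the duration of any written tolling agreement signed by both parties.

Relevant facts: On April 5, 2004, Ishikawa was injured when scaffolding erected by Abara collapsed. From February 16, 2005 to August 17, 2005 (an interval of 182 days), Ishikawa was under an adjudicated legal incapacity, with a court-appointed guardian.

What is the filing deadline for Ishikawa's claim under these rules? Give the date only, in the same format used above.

The claim accrued on April 5, 2004, when the wrongful act occurred.
Adding the 3 years base period to April 5, 2004 gives a deadline of April 5, 2007, before any tolling.
The period was tolled for 182 days by the plaintiff's legal incapacity (February 16, 2005 to August 17, 2005), pushing the deadline to October 4, 2007.

October 4, 2007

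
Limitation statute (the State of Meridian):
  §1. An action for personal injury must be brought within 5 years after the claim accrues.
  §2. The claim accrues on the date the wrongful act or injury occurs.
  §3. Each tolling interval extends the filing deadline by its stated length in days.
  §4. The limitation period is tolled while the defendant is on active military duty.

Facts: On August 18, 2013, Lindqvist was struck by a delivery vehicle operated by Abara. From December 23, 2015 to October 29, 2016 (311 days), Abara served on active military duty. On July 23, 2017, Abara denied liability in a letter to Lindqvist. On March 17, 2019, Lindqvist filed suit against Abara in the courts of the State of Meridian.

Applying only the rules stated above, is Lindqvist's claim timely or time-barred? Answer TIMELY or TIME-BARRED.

TIMELY

The limitation period began to run on August 18, 2013.
Adding the 5 years base period to August 18, 2013 gives a deadline of August 18, 2018, before any tolling.
Because the defendant's active military service ran from December 23, 2015 to October 29, 2016, the deadline is extended by 311 days to June 25, 2019.
None of the other events listed affects the running of the period under the stated rules.
Lindqvist filed on March 17, 2019, before the June 25, 2019 deadline, so the action is timely.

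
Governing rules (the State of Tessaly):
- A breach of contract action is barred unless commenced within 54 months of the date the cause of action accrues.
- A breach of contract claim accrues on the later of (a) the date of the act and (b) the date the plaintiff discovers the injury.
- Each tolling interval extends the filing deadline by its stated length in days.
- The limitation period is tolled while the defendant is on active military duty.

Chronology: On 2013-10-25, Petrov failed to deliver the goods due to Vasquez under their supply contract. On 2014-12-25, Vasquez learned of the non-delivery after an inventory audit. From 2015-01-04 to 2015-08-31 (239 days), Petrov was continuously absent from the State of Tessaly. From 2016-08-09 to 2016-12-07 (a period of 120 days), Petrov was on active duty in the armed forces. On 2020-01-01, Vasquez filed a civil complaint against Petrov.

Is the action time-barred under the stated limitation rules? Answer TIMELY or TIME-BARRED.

Because discovery on 2014-12-25 post-dates the 2013-10-25 act, accrual under the later-of rule falls on 2014-12-25.
Adding the 54 months base period to 2014-12-25 gives a deadline of 2019-06-25, before any tolling.
The defendant's active military service from 2016-08-09 to 2016-12-07 tolled the period for 120 days, extending the deadline to 2019-10-23.
The defendant's absence from the jurisdiction from 2015-01-04 to 2015-08-31 does not toll the period, because no stated rule makes the defendant's absence a tolling event.
Filing on 2020-01-01 missed the 2019-10-23 deadline — the action is time-barred.

TIME-BARRED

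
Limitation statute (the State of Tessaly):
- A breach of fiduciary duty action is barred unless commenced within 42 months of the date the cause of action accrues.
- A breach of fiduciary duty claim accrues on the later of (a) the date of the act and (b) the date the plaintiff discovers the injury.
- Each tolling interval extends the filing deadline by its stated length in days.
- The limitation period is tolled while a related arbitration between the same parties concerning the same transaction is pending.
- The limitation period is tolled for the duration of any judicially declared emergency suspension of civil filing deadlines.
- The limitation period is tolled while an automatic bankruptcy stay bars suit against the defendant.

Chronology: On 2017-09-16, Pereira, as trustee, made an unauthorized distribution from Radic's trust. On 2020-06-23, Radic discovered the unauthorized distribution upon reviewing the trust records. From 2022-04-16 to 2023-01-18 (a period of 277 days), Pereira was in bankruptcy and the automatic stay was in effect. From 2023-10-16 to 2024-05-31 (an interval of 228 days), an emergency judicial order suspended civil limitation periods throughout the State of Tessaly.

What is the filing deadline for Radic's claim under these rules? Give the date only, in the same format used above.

2025-05-11

The claim accrued on 2020-06-23 — the later of the 2017-09-16 act and the 2020-06-23 discovery.
42 months from 2020-06-23 is 2023-12-23.
The period was tolled for 277 days by the automatic bankruptcy stay (2022-04-16 to 2023-01-18), pushing the deadline to 2024-09-25.
The period was tolled for 228 days by the emergency suspension of filing deadlines (2023-10-16 to 2024-05-31), pushing the deadline to 2025-05-11.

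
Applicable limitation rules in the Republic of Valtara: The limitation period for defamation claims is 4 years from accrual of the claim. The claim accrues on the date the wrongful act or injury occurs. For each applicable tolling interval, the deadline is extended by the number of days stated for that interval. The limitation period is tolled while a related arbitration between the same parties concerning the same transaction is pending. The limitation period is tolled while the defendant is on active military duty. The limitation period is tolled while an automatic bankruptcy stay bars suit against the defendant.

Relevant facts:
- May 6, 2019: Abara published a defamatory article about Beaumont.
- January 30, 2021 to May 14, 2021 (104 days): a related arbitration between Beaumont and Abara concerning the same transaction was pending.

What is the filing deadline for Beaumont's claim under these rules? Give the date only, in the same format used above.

The claim accrued on May 6, 2019, when the wrongful act occurred.
4 years from May 6, 2019 is May 6, 2023.
The period was tolled for 104 days by the pending related arbitration (January 30, 2021 to May 14, 2021), pushing the deadline to August 18, 2023.

August 18, 2023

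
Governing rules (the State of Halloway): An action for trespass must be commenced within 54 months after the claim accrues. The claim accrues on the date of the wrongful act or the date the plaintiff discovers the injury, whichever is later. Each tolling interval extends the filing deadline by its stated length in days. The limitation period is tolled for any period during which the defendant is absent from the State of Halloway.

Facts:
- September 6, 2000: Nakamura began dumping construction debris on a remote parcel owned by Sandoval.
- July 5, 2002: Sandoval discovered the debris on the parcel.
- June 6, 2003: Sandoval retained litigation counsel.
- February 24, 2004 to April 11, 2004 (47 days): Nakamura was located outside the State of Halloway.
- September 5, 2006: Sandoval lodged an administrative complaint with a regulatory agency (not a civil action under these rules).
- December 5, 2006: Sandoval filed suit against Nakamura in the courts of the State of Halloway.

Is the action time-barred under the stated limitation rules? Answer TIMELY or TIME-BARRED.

The claim accrued on July 5, 2002 — the later of the September 6, 2000 act and the July 5, 2002 discovery.
The untolled deadline — 54 months after July 5, 2002 — is January 5, 2007.
Because the defendant's absence from the jurisdiction ran from February 24, 2004 to April 11, 2004, the deadline is extended by 47 days to February 21, 2007.
Nothing else in the chronology tolls or restarts the period.
Sandoval filed on December 5, 2006, before the February 21, 2007 deadline, so the action is timely.

TIMELY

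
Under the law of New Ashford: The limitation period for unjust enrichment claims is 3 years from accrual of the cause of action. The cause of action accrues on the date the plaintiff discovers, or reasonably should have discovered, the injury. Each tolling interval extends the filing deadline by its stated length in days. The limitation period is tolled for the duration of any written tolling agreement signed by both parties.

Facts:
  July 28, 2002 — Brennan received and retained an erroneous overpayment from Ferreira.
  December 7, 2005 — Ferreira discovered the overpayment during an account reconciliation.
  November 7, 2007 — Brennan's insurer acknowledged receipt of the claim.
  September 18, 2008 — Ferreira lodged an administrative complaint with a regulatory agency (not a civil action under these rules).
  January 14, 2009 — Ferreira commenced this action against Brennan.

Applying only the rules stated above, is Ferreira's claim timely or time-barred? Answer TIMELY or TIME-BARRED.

The claim did not accrue until Ferreira discovered the injury on December 7, 2005; the July 28, 2002 act date does not start the clock under the stated rule.
Adding the 3 years base period to December 7, 2005 gives a deadline of December 7, 2008, before any tolling.
The other events in the timeline have no effect on the limitation period under the stated rules.
Ferreira filed on January 14, 2009, after the December 7, 2008 deadline, so the action is time-barred.

TIME-BARRED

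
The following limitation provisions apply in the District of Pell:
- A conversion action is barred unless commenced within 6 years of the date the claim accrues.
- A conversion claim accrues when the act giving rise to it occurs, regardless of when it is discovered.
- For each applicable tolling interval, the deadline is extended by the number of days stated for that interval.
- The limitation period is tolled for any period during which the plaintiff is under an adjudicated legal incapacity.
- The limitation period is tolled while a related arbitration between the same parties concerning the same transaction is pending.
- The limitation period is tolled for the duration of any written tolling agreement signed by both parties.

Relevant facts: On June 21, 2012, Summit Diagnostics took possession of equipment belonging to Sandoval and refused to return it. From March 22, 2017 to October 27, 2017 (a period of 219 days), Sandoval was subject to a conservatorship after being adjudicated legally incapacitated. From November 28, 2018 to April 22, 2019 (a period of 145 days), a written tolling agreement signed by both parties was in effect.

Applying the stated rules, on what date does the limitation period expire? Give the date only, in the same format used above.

The claim accrued on June 21, 2012, the date of the act.
Adding the 6 years base period to June 21, 2012 gives a deadline of June 21, 2018, before any tolling.
Because the plaintiff's legal incapacity ran from March 22, 2017 to October 27, 2017, the deadline is extended by 219 days to January 26, 2019.
Because the written tolling agreement ran from November 28, 2018 to April 22, 2019, the deadline is extended by 145 days to June 20, 2019.

June 20, 2019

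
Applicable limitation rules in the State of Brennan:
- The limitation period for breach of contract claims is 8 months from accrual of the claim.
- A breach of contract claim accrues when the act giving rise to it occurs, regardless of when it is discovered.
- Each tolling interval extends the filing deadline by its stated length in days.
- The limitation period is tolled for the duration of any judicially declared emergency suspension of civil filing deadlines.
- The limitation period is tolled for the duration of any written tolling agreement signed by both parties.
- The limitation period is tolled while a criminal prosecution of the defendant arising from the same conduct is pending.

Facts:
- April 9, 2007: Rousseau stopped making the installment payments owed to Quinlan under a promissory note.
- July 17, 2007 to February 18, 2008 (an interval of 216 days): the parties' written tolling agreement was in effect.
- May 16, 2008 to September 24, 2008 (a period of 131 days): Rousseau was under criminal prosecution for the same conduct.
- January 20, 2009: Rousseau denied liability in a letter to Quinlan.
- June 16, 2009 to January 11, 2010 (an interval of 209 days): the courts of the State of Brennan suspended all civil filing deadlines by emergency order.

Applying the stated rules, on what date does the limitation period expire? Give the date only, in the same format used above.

November 20, 2008

The limitation period began to run on April 9, 2007.
8 months from April 9, 2007 is December 9, 2007.
Because the written tolling agreement ran from July 17, 2007 to February 18, 2008, the deadline is extended by 216 days to July 12, 2008.
Because the pending criminal prosecution ran from May 16, 2008 to September 24, 2008, the deadline is extended by 131 days to November 20, 2008.
The emergency suspension of filing deadlines from June 16, 2009 to January 11, 2010 began after the period had already run on November 20, 2008, so it has no tolling effect.
The other events in the timeline have no effect on the limitation period under the stated rules.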